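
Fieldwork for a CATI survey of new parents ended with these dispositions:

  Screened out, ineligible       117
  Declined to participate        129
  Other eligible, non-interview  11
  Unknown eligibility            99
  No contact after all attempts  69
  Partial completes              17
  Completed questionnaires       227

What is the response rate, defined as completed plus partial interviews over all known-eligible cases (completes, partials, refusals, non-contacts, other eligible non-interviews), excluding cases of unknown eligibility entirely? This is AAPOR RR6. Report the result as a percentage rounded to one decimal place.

Numerator → 227 + 17 = 244
Denom → 227 + 17 + 129 + 69 + 11 = 453
RR6 = 244 / 453 = 0.5386

53.9%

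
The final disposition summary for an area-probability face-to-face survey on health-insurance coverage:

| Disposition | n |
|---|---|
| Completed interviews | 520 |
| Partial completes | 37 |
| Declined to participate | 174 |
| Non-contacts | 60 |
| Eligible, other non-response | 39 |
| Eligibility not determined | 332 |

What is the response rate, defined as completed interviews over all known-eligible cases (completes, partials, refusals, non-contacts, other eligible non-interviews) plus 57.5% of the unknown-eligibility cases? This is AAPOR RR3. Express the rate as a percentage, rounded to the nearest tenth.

Top → 520
Eligible (known) → 520 + 37 + 174 + 60 + 39 = 830
Eligible share of unknowns → 0.5750 × 332 = 190.90
Denom → 830 + 190.90 = 1020.90
RR3 = 520 / 1020.90 = 0.5094

50.9%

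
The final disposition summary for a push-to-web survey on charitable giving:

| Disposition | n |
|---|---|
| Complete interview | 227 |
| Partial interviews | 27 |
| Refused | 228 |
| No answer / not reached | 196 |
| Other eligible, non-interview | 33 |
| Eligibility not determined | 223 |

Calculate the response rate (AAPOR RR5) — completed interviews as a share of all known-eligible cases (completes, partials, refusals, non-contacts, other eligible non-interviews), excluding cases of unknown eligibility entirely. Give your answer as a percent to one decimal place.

31.9%

Numerator → 227
Denom → 227 + 27 + 228 + 196 + 33 = 711
RR5 = 227 / 711 = 0.3193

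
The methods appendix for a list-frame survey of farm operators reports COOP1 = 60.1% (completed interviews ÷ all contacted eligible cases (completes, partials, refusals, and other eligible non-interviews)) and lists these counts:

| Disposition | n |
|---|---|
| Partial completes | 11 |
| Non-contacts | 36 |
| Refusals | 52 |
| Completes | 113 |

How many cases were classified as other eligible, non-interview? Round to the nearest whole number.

12

COOP1 = 113 / D = 0.601
D = 113 / 0.601 = 188.0
Remaining denominator categories sum to 176
other eligible, non-interview = 188.0 − 176 ≈ 12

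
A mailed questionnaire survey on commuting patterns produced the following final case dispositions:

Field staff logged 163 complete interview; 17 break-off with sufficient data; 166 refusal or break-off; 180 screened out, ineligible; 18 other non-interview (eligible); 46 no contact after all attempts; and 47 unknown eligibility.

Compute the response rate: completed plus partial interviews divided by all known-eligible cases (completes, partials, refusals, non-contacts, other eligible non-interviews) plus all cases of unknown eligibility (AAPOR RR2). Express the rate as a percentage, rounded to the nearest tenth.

Numerator: 163 + 17 = 180
Denominator: 163 + 17 + 166 + 46 + 18 + 47 = 457
RR2 = 180 / 457 = 0.3939

39.4%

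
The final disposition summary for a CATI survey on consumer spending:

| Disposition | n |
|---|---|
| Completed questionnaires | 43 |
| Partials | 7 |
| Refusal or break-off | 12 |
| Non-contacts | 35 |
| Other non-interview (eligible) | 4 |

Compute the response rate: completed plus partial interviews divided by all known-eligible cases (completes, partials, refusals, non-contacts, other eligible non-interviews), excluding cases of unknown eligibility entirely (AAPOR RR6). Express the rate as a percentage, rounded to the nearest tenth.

Top → 43 + 7 = 50
Denominator → 43 + 7 + 12 + 35 + 4 = 101
RR6 = 50 / 101 = 0.4950

49.5%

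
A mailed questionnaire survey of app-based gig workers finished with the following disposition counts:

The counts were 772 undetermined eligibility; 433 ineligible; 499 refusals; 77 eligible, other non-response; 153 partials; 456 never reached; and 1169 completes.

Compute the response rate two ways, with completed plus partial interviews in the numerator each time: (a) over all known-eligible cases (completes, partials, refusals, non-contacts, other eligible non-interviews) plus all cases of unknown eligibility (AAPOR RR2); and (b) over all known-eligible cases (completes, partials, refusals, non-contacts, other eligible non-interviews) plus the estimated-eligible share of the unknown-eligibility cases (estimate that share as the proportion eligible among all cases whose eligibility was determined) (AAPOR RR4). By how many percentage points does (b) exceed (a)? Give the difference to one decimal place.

1.7

Num = 1169 + 153 = 1322
Base = 1169 + 153 + 499 + 456 + 77 + 772 = 3126
RR2 = 1322 / 3126 = 0.4229
Determined eligible = 1169 + 153 + 499 + 456 + 77 = 2354
e = 2354 / (2354 + 433) = 2354 / 2787 = 0.8446
Eligible share of unknowns = 0.8446 × 772 = 652.03
Base = 2354 + 652.03 = 3006.03
RR4 = 1322 / 3006.03 = 0.4398
Difference = 43.98 − 42.29 = 1.69 percentage points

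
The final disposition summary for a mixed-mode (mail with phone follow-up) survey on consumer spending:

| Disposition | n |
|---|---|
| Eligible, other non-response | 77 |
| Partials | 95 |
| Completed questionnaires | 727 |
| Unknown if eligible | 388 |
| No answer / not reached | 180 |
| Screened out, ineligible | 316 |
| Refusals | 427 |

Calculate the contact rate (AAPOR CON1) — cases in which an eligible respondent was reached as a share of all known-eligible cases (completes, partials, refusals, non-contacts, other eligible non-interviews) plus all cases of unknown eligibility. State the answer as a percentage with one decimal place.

70.0%

Num = 727 + 95 + 427 + 77 = 1326
Base = 727 + 95 + 427 + 180 + 77 + 388 = 1894
CON1 = 1326 / 1894 = 0.7001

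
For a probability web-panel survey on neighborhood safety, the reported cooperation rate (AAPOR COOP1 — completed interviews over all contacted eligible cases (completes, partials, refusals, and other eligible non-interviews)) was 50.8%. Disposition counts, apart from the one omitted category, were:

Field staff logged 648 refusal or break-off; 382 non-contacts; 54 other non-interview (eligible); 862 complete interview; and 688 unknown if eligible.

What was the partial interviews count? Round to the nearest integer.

133

COOP1 = 862 / D = 0.508
D = 862 / 0.508 = 1696.9
Other denominator terms total 1564
partial interviews = 1696.9 − 1564 ≈ 133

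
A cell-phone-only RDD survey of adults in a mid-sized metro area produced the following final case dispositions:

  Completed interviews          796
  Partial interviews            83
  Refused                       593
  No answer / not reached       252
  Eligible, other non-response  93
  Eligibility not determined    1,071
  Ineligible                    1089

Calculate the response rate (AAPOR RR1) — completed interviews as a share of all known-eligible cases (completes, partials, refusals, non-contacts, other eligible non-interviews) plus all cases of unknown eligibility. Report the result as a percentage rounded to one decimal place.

Numerator → 796
Base → 796 + 83 + 593 + 252 + 93 + 1071 = 2888
RR1 = 796 / 2888 = 0.2756

27.6%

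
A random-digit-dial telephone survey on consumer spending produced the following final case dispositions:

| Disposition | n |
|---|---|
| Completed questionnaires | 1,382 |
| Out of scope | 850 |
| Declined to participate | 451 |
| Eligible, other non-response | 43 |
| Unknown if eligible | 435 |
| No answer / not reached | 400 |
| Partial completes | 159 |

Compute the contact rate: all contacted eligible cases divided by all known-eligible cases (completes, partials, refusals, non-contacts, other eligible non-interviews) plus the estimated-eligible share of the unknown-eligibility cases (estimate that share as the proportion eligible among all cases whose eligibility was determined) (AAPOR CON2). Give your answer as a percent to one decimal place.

Top: 1382 + 159 + 451 + 43 = 2035
Determined eligible: 1382 + 159 + 451 + 400 + 43 = 2435
e = 2435 / (2435 + 850) = 2435 / 3285 = 0.7412
Estimated eligible among unknowns: 0.7412 × 435 = 322.42
Denominator: 2435 + 322.42 = 2757.42
CON2 = 2035 / 2757.42 = 0.7380

73.8%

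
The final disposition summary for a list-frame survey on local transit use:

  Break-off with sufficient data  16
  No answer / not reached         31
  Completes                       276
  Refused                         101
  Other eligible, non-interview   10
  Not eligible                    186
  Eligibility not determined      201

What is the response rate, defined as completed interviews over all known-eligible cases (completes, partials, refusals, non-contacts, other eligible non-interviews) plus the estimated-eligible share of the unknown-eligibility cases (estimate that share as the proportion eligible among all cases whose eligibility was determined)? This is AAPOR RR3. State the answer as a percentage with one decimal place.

48.0%

Num = 276
Determined eligible = 276 + 16 + 101 + 31 + 10 = 434
e = 434 / (434 + 186) = 434 / 620 = 0.7000
Estimated eligible among unknowns = 0.7000 × 201 = 140.70
Denom = 434 + 140.70 = 574.70
RR3 = 276 / 574.70 = 0.4803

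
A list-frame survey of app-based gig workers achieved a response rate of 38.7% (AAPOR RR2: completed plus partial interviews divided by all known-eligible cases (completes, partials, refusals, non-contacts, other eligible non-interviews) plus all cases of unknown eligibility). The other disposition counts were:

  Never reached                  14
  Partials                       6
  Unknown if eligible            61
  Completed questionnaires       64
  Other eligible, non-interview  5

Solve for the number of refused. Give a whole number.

31

Numerator → 64 + 6 = 70
RR2 = 70 / D = 0.387
D = 70 / 0.387 = 180.9
Remaining denominator categories sum to 150
refused = 180.9 − 150 ≈ 31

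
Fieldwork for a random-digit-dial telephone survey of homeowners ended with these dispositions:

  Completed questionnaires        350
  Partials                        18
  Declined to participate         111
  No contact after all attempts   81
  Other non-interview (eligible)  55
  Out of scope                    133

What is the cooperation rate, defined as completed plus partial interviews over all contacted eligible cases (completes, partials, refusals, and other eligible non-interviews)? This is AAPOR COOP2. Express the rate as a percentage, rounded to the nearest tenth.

Numerator = 350 + 18 = 368
Denominator = 350 + 18 + 111 + 55 = 534
COOP2 = 368 / 534 = 0.6891

68.9%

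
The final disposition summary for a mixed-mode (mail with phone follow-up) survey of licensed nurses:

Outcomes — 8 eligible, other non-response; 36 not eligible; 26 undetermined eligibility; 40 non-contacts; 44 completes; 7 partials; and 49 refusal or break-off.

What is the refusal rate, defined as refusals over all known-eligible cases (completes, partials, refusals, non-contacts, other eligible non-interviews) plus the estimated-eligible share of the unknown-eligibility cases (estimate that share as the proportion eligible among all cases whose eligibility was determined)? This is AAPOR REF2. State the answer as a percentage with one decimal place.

29.0%

Numerator = 49
Eligible (known) = 44 + 7 + 49 + 40 + 8 = 148
e = 148 / (148 + 36) = 148 / 184 = 0.8043
e × U = 0.8043 × 26 = 20.91
Denominator = 148 + 20.91 = 168.91
REF2 = 49 / 168.91 = 0.2901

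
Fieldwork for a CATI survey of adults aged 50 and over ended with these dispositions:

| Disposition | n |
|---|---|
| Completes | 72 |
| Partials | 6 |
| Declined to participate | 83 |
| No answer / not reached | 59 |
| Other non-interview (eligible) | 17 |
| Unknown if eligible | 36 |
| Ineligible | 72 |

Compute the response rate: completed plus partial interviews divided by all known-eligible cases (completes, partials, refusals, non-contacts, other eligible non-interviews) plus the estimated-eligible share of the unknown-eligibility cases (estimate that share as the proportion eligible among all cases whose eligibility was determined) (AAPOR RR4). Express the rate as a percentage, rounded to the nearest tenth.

Num = 72 + 6 = 78
Known eligible = 72 + 6 + 83 + 59 + 17 = 237
e = 237 / (237 + 72) = 237 / 309 = 0.7670
Eligible share of unknowns = 0.7670 × 36 = 27.61
Denom = 237 + 27.61 = 264.61
RR4 = 78 / 264.61 = 0.2948

29.5%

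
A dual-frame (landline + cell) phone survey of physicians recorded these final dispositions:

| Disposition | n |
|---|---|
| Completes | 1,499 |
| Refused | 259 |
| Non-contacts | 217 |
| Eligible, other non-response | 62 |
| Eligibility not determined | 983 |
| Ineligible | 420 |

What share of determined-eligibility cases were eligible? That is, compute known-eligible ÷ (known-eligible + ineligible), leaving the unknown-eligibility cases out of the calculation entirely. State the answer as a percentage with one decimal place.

Determined eligible: 1499 + 259 + 217 + 62 = 2037
e = 2037 / (2037 + 420) = 2037 / 2457 = 0.8291

82.9%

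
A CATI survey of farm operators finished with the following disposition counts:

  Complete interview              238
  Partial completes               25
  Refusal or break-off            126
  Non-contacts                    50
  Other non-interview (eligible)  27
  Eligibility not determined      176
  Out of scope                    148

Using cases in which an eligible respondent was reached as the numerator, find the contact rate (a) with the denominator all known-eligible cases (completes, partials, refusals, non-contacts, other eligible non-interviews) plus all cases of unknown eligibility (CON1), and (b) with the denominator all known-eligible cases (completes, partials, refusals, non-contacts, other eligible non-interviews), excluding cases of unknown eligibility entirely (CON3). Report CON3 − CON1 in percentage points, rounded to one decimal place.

24.5

Num → 238 + 25 + 126 + 27 = 416
Denominator → 238 + 25 + 126 + 50 + 27 + 176 = 642
CON1 = 416 / 642 = 0.6480
Denominator → 238 + 25 + 126 + 50 + 27 = 466
CON3 = 416 / 466 = 0.8927
Difference = 89.27 − 64.80 = 24.47 percentage points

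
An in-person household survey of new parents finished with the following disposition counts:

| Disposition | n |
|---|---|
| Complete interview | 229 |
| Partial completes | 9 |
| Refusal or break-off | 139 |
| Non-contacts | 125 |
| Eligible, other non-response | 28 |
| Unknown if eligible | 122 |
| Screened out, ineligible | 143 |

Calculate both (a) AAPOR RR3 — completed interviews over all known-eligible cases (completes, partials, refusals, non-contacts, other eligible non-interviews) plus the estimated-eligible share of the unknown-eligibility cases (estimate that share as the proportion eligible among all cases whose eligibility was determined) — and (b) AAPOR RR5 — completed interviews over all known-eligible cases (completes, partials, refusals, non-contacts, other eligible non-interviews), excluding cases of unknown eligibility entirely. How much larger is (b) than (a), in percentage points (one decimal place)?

Num: 229
Determined eligible: 229 + 9 + 139 + 125 + 28 = 530
e = 530 / (530 + 143) = 530 / 673 = 0.7875
e × U: 0.7875 × 122 = 96.08
Denominator: 530 + 96.08 = 626.08
RR3 = 229 / 626.08 = 0.3658
Denominator: 229 + 9 + 139 + 125 + 28 = 530
RR5 = 229 / 530 = 0.4321
Difference = 43.21 − 36.58 = 6.63 percentage points

6.6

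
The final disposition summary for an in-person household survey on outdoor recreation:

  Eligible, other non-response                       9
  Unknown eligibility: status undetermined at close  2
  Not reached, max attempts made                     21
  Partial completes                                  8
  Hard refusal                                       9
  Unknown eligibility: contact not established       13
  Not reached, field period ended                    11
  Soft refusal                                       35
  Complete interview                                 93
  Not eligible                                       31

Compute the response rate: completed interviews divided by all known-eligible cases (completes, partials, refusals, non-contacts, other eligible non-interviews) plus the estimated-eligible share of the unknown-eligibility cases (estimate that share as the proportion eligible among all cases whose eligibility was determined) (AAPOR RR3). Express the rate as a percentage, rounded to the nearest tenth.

46.8%

Refusal or break-off = 9 + 35 = 44
No contact after all attempts = 11 + 21 = 32
Undetermined eligibility = 13 + 2 = 15
Num = 93
Eligible (known) = 93 + 8 + 44 + 32 + 9 = 186
e = 186 / (186 + 31) = 186 / 217 = 0.8571
Estimated eligible among unknowns = 0.8571 × 15 = 12.86
Denominator = 186 + 12.86 = 198.86
RR3 = 93 / 198.86 = 0.4677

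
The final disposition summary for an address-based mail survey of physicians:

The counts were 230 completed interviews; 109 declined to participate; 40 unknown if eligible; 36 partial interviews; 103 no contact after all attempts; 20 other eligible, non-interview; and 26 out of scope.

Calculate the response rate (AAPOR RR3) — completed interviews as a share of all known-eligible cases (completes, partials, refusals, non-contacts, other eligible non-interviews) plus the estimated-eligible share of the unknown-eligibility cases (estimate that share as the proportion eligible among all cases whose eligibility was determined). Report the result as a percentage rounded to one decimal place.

42.9%

Top: 230
Eligible (known): 230 + 36 + 109 + 103 + 20 = 498
e = 498 / (498 + 26) = 498 / 524 = 0.9504
Estimated eligible among unknowns: 0.9504 × 40 = 38.02
Denominator: 498 + 38.02 = 536.02
RR3 = 230 / 536.02 = 0.4291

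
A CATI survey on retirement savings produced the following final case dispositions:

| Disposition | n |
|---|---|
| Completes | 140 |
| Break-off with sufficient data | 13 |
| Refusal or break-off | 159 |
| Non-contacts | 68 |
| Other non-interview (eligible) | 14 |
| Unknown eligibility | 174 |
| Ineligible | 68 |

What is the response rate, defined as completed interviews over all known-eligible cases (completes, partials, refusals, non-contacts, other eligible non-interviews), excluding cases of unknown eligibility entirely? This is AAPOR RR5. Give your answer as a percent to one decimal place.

Num = 140
Base = 140 + 13 + 159 + 68 + 14 = 394
RR5 = 140 / 394 = 0.3553

35.5%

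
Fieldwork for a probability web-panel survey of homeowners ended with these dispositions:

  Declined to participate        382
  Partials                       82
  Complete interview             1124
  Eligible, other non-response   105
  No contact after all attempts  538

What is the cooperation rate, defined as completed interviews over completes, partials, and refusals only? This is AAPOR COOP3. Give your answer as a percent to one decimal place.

Numerator = 1124
Denominator = 1124 + 82 + 382 = 1588
COOP3 = 1124 / 1588 = 0.7078

70.8%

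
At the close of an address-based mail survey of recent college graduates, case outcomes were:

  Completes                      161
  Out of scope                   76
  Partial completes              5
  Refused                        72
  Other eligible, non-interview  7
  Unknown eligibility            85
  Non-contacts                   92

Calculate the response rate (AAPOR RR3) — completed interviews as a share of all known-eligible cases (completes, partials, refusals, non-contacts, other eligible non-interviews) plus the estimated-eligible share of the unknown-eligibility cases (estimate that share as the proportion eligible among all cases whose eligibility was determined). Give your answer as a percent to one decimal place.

39.6%

Numerator = 161
Known eligible = 161 + 5 + 72 + 92 + 7 = 337
e = 337 / (337 + 76) = 337 / 413 = 0.8160
Eligible share of unknowns = 0.8160 × 85 = 69.36
Denom = 337 + 69.36 = 406.36
RR3 = 161 / 406.36 = 0.3962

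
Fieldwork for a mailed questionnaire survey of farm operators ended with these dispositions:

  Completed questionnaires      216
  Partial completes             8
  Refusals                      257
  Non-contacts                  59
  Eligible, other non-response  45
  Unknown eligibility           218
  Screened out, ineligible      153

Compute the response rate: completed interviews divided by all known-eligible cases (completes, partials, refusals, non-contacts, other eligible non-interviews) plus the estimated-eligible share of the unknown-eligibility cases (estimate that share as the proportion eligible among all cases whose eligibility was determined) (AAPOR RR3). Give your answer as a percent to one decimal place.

28.5%

Numerator → 216
Known eligible → 216 + 8 + 257 + 59 + 45 = 585
e = 585 / (585 + 153) = 585 / 738 = 0.7927
Eligible share of unknowns → 0.7927 × 218 = 172.81
Base → 585 + 172.81 = 757.81
RR3 = 216 / 757.81 = 0.2850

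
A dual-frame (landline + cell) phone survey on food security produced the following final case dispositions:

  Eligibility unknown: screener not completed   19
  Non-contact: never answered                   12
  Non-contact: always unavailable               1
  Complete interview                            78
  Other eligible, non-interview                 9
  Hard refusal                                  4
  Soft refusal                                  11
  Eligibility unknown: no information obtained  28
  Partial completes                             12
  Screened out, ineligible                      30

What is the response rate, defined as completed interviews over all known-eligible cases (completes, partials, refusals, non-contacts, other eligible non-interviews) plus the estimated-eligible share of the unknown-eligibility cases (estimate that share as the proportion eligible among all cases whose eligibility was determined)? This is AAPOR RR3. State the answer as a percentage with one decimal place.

47.3%

Refused = 4 + 11 = 15
Non-contacts = 12 + 1 = 13
Undetermined eligibility = 19 + 28 = 47
Num = 78
Determined eligible = 78 + 12 + 15 + 13 + 9 = 127
e = 127 / (127 + 30) = 127 / 157 = 0.8089
e × U = 0.8089 × 47 = 38.02
Denominator = 127 + 38.02 = 165.02
RR3 = 78 / 165.02 = 0.4727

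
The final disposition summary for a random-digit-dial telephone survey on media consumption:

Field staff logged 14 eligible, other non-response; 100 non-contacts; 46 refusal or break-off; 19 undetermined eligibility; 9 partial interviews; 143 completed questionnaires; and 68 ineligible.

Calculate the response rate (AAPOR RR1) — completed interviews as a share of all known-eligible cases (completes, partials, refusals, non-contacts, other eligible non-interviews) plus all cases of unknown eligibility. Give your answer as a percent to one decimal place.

Num = 143
Denom = 143 + 9 + 46 + 100 + 14 + 19 = 331
RR1 = 143 / 331 = 0.4320

43.2%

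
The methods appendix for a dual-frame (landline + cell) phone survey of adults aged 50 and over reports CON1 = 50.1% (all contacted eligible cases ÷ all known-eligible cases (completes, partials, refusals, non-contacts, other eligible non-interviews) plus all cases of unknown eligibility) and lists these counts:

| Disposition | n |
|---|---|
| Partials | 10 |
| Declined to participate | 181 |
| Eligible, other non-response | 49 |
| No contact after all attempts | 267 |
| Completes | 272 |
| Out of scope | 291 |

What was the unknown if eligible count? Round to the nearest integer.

Top: 272 + 10 + 181 + 49 = 512
CON1 = 512 / D = 0.501
D = 512 / 0.501 = 1022.0
Rest of base = 779
unknown if eligible = 1022.0 − 779 ≈ 243

243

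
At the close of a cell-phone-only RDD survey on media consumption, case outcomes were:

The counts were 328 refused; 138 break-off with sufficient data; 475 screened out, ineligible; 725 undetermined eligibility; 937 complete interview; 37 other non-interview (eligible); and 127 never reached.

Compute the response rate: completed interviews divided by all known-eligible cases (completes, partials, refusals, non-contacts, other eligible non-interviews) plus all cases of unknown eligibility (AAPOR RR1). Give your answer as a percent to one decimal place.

Num → 937
Denominator → 937 + 138 + 328 + 127 + 37 + 725 = 2292
RR1 = 937 / 2292 = 0.4088

40.9%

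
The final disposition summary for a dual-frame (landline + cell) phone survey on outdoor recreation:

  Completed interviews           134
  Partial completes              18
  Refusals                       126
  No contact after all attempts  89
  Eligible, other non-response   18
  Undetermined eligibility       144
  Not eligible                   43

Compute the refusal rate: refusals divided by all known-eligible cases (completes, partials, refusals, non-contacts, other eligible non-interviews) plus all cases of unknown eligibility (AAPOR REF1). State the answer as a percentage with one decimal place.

Top: 126
Base: 134 + 18 + 126 + 89 + 18 + 144 = 529
REF1 = 126 / 529 = 0.2382

23.8%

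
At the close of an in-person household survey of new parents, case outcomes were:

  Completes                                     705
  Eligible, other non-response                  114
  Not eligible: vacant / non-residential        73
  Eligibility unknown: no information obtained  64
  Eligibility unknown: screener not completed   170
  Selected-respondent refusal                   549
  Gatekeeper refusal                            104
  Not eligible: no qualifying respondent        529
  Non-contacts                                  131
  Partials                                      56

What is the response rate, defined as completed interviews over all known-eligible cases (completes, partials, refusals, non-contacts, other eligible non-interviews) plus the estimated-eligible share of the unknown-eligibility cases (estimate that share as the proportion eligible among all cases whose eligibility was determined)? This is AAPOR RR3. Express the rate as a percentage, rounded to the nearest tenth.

38.5%

Refused = 104 + 549 = 653
Unknown eligibility = 170 + 64 = 234
Ineligible = 529 + 73 = 602
Top → 705
Known eligible → 705 + 56 + 653 + 131 + 114 = 1659
e = 1659 / (1659 + 602) = 1659 / 2261 = 0.7337
Estimated eligible among unknowns → 0.7337 × 234 = 171.69
Denom → 1659 + 171.69 = 1830.69
RR3 = 705 / 1830.69 = 0.3851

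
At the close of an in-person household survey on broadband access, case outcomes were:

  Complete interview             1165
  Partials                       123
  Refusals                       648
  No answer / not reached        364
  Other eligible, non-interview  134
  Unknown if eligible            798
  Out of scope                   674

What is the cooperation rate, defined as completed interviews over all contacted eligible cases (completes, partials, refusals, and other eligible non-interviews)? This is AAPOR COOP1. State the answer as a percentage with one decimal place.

56.3%

Num = 1165
Denominator = 1165 + 123 + 648 + 134 = 2070
COOP1 = 1165 / 2070 = 0.5628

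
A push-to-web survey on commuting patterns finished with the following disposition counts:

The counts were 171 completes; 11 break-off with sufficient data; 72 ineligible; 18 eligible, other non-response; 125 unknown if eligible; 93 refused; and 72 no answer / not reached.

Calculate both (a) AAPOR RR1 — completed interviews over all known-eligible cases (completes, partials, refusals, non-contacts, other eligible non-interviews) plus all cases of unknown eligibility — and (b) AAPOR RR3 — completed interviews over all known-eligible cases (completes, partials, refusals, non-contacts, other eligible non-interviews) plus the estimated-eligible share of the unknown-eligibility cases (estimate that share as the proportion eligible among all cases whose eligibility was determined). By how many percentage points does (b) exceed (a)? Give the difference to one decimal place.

Top = 171
Denom = 171 + 11 + 93 + 72 + 18 + 125 = 490
RR1 = 171 / 490 = 0.3490
Eligible (known) = 171 + 11 + 93 + 72 + 18 = 365
e = 365 / (365 + 72) = 365 / 437 = 0.8352
Eligible share of unknowns = 0.8352 × 125 = 104.40
Denom = 365 + 104.40 = 469.40
RR3 = 171 / 469.40 = 0.3643
Difference = 36.43 − 34.90 = 1.53 percentage points

1.5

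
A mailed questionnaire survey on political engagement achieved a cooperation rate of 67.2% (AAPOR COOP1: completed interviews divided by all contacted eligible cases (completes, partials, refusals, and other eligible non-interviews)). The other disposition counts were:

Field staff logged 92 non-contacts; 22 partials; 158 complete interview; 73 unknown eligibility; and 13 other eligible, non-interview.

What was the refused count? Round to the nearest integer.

COOP1 = 158 / D = 0.672
D = 158 / 0.672 = 235.1
Other denominator terms total 193
refused = 235.1 − 193 ≈ 42

42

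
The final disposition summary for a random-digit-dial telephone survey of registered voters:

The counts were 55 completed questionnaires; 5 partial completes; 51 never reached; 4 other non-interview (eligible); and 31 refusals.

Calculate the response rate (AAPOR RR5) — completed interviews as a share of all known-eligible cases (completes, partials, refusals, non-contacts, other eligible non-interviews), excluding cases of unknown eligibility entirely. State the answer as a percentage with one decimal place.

Top = 55
Denom = 55 + 5 + 31 + 51 + 4 = 146
RR5 = 55 / 146 = 0.3767

37.7%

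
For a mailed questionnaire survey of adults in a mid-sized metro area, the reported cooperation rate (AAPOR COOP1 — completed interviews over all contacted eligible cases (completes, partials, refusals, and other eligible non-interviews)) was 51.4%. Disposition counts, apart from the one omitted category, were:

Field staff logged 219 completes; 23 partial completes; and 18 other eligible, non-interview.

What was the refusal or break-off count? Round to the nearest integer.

166

COOP1 = 219 / D = 0.514
D = 219 / 0.514 = 426.1
Rest of base = 260
refusal or break-off = 426.1 − 260 ≈ 166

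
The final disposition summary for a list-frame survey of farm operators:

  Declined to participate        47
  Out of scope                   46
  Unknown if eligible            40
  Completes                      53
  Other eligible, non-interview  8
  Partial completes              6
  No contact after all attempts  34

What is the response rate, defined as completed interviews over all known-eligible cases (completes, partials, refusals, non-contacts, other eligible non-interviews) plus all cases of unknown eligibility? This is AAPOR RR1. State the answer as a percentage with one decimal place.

28.2%

Num = 53
Denominator = 53 + 6 + 47 + 34 + 8 + 40 = 188
RR1 = 53 / 188 = 0.2819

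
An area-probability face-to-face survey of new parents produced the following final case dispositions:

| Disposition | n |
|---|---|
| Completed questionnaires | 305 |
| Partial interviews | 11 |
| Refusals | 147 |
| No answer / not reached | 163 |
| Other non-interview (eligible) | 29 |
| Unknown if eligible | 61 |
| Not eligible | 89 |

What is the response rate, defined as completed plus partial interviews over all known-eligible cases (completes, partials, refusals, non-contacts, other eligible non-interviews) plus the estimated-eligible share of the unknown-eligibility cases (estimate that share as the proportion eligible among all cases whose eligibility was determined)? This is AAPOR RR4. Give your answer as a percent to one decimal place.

44.6%

Numerator: 305 + 11 = 316
Determined eligible: 305 + 11 + 147 + 163 + 29 = 655
e = 655 / (655 + 89) = 655 / 744 = 0.8804
e × U: 0.8804 × 61 = 53.70
Denom: 655 + 53.70 = 708.70
RR4 = 316 / 708.70 = 0.4459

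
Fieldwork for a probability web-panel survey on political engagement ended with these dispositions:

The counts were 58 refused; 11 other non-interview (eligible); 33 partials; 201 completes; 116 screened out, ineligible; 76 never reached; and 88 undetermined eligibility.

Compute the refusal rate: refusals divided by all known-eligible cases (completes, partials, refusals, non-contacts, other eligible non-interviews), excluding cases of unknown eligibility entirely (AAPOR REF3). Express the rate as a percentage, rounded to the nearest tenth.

15.3%

Top: 58
Denom: 201 + 33 + 58 + 76 + 11 = 379
REF3 = 58 / 379 = 0.1530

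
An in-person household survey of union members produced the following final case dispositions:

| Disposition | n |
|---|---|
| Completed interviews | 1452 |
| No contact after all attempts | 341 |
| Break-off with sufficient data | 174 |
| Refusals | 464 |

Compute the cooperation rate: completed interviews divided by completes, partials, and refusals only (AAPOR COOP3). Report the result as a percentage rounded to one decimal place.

69.5%

Top: 1452
Base: 1452 + 174 + 464 = 2090
COOP3 = 1452 / 2090 = 0.6947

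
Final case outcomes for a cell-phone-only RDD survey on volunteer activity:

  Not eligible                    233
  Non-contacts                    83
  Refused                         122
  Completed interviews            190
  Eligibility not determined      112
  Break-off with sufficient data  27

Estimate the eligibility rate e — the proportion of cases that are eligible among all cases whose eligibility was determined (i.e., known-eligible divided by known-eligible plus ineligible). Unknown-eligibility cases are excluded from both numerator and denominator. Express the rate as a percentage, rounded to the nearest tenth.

64.4%

Known eligible = 190 + 27 + 122 + 83 = 422
e = 422 / (422 + 233) = 422 / 655 = 0.6443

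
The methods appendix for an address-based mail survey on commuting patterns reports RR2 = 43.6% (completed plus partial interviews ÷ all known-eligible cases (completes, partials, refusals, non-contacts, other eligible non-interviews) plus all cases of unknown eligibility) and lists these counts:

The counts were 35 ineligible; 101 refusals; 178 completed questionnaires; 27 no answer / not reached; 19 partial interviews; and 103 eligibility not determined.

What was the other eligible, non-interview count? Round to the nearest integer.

24

Numerator → 178 + 19 = 197
RR2 = 197 / D = 0.436
D = 197 / 0.436 = 451.8
Other denominator terms total 428
other eligible, non-interview = 451.8 − 428 ≈ 24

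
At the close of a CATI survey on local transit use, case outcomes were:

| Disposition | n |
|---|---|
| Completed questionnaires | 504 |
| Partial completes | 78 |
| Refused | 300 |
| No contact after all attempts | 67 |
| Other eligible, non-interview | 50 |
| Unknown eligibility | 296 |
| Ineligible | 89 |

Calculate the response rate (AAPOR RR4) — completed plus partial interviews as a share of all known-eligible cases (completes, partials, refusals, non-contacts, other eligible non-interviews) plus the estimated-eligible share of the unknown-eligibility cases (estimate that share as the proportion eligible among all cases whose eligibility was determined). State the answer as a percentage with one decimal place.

Num: 504 + 78 = 582
Eligible (known): 504 + 78 + 300 + 67 + 50 = 999
e = 999 / (999 + 89) = 999 / 1088 = 0.9182
Estimated eligible among unknowns: 0.9182 × 296 = 271.79
Base: 999 + 271.79 = 1270.79
RR4 = 582 / 1270.79 = 0.4580

45.8%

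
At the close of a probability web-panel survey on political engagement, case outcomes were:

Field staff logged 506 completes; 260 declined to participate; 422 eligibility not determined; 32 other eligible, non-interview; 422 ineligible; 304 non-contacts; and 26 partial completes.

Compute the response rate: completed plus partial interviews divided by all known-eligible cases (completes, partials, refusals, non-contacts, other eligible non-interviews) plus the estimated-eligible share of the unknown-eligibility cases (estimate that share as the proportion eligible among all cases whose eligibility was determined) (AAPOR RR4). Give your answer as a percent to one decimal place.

37.1%

Num: 506 + 26 = 532
Known eligible: 506 + 26 + 260 + 304 + 32 = 1128
e = 1128 / (1128 + 422) = 1128 / 1550 = 0.7277
Eligible share of unknowns: 0.7277 × 422 = 307.09
Denom: 1128 + 307.09 = 1435.09
RR4 = 532 / 1435.09 = 0.3707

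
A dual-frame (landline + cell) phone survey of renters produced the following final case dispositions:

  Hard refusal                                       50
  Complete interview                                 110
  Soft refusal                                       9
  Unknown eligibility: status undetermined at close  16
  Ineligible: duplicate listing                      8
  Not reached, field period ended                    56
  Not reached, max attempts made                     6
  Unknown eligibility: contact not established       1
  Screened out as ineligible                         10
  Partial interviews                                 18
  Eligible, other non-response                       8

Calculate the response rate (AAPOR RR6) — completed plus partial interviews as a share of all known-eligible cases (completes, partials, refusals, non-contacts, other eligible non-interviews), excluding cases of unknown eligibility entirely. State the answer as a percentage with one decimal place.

Refused = 50 + 9 = 59
No answer / not reached = 56 + 6 = 62
Unknown if eligible = 1 + 16 = 17
Not eligible = 10 + 8 = 18
Numerator = 110 + 18 = 128
Base = 110 + 18 + 59 + 62 + 8 = 257
RR6 = 128 / 257 = 0.4981

49.8%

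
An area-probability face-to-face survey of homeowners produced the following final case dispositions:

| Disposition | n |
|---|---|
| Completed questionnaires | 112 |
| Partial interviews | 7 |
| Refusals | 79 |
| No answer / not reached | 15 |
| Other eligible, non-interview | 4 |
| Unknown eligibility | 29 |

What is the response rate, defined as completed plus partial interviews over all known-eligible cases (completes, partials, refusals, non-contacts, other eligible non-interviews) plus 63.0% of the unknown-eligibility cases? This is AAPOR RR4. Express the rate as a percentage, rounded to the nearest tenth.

50.6%

Numerator → 112 + 7 = 119
Known eligible → 112 + 7 + 79 + 15 + 4 = 217
Estimated eligible among unknowns → 0.6300 × 29 = 18.27
Base → 217 + 18.27 = 235.27
RR4 = 119 / 235.27 = 0.5058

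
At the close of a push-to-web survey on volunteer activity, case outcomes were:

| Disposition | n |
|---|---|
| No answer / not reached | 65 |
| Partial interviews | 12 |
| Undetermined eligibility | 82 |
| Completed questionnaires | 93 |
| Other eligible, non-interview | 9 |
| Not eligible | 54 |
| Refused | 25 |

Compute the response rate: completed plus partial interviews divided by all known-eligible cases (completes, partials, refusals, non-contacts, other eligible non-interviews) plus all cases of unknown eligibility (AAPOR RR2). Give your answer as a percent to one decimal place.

Num: 93 + 12 = 105
Base: 93 + 12 + 25 + 65 + 9 + 82 = 286
RR2 = 105 / 286 = 0.3671

36.7%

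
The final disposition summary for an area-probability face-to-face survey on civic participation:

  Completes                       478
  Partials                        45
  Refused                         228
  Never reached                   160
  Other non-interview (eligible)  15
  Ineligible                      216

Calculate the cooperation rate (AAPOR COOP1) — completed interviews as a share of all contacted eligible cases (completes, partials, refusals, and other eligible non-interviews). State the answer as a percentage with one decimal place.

Numerator: 478
Denom: 478 + 45 + 228 + 15 = 766
COOP1 = 478 / 766 = 0.6240

62.4%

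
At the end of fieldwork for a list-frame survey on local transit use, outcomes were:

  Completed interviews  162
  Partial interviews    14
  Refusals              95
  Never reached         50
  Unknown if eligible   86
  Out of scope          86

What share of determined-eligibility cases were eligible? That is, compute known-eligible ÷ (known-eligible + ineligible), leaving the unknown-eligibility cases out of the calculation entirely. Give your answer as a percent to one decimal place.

78.9%

Eligible (known) → 162 + 14 + 95 + 50 = 321
e = 321 / (321 + 86) = 321 / 407 = 0.7887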